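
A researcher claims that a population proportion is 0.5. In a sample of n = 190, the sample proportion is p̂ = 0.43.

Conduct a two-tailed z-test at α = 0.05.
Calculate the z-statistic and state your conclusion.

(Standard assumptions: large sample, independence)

Answer: z = -1.9298, fail to reject H₀

Derivation:
H₀: p = 0.5, H₁: p ≠ 0.5
Standard error: SE = √(p₀(1-p₀)/n) = √(0.5×0.5/190) = 0.036274
z-statistic: z = (p̂ - p₀)/SE = (0.43 - 0.5)/0.036274 = -1.9298
Critical value: z_0.025 = ±1.960
p-value = 0.0536
Decision: fail to reject H₀ at α = 0.05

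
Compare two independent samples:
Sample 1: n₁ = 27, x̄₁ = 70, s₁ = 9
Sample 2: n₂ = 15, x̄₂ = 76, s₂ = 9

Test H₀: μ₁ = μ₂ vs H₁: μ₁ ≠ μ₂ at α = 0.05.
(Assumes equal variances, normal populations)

Pooled variance: s²_p = [26×9² + 14×9²]/(40) = 81.0000
s_p = 9.0000
SE = s_p×√(1/n₁ + 1/n₂) = 9.0000×√(1/27 + 1/15) = 2.8983
t = (x̄₁ - x̄₂)/SE = (70 - 76)/2.8983 = -2.0702
df = 40, t-critical = ±2.021
Decision: reject H₀

Answer: t = -2.0702, reject H₀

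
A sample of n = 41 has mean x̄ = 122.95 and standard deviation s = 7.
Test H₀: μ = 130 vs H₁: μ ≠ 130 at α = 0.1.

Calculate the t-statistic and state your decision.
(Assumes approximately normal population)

df = n - 1 = 40
SE = s/√n = 7/√41 = 1.0932
t = (x̄ - μ₀)/SE = (122.95 - 130)/1.0932 = -6.4490
Critical value: t_{0.05,40} = ±1.684
p-value < 0.0001
Decision: reject H₀

Answer: t = -6.4490, reject H₀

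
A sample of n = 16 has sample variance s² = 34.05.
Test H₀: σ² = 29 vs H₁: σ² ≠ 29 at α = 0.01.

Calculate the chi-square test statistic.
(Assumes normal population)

Answer: χ² = 17.6121, fail to reject H₀

Derivation:
df = n - 1 = 15
χ² = (n-1)s²/σ₀² = 15×34.05/29 = 17.6121
Critical values: χ²_{0.995,15} = 4.601, χ²_{0.005,15} = 32.801
Rejection region: χ² < 4.601 or χ² > 32.801
Decision: fail to reject H₀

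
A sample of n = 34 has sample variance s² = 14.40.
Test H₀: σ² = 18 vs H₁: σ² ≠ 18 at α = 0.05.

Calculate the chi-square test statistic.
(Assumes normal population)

Answer: χ² = 26.4000, fail to reject H₀

Derivation:
df = n - 1 = 33
χ² = (n-1)s²/σ₀² = 33×14.40/18 = 26.4000
Critical values: χ²_{0.975,33} = 19.047, χ²_{0.025,33} = 50.725
Rejection region: χ² < 19.047 or χ² > 50.725
Decision: fail to reject H₀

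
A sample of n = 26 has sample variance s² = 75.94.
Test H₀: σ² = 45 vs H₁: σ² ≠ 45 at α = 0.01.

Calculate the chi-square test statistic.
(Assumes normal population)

Answer: χ² = 42.1889, fail to reject H₀

Derivation:
df = n - 1 = 25
χ² = (n-1)s²/σ₀² = 25×75.94/45 = 42.1889
Critical values: χ²_{0.995,25} = 10.520, χ²_{0.005,25} = 46.928
Rejection region: χ² < 10.520 or χ² > 46.928
Decision: fail to reject H₀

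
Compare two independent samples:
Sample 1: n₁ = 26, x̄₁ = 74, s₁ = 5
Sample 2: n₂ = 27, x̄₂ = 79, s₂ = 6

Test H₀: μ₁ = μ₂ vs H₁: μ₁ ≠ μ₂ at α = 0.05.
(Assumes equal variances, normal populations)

Pooled variance: s²_p = [25×5² + 26×6²]/(51) = 30.6078
s_p = 5.5324
SE = s_p×√(1/n₁ + 1/n₂) = 5.5324×√(1/26 + 1/27) = 1.5201
t = (x̄₁ - x̄₂)/SE = (74 - 79)/1.5201 = -3.2893
df = 51, t-critical = ±2.008
Decision: reject H₀

Answer: t = -3.2893, reject H₀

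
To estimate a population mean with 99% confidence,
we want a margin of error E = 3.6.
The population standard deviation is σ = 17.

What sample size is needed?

z_0.005 = 2.576
n = (z×σ/E)² = (2.576×17/3.6)²
n = 147.9737
Round up: n = 148

Answer: n = 148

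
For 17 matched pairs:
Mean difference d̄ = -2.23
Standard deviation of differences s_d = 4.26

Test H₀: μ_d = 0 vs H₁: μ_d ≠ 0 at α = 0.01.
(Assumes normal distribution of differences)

df = n - 1 = 16
SE = s_d/√n = 4.26/√17 = 1.0332
t = d̄/SE = -2.23/1.0332 = -2.1583
Critical value: t_{0.005,16} = ±2.921
p-value ≈ 0.0464
Decision: fail to reject H₀

Answer: t = -2.1583, fail to reject H₀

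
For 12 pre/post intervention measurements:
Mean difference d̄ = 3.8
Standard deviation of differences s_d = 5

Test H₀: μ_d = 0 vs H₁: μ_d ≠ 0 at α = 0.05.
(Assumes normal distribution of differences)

Answer: t = 2.6327, reject H₀

Derivation:
df = n - 1 = 11
SE = s_d/√n = 5/√12 = 1.4434
t = d̄/SE = 3.8/1.4434 = 2.6327
Critical value: t_{0.025,11} = ±2.201
p-value ≈ 0.0233
Decision: reject H₀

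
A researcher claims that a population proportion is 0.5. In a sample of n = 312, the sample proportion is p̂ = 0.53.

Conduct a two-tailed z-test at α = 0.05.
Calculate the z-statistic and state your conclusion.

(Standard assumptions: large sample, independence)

Answer: z = 1.0598, fail to reject H₀

Derivation:
H₀: p = 0.5, H₁: p ≠ 0.5
Standard error: SE = √(p₀(1-p₀)/n) = √(0.5×0.5/312) = 0.028307
z-statistic: z = (p̂ - p₀)/SE = (0.53 - 0.5)/0.028307 = 1.0598
Critical value: z_0.025 = ±1.960
p-value = 0.2892
Decision: fail to reject H₀ at α = 0.05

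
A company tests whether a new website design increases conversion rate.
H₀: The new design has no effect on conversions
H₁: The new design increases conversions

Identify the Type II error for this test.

Answer: Keeping the old design when the new one would have increased conversions

Derivation:
Type I error: rejecting H₀ when it is actually true (false positive).
Type II error: failing to reject H₀ when H₁ is actually true (false negative).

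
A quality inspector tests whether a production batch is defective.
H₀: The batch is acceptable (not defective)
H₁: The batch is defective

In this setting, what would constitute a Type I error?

Answer: Rejecting an acceptable batch

Derivation:
Type I error (α): Rejecting H₀ when H₀ is true
Type II error (β): Failing to reject H₀ when H₁ is true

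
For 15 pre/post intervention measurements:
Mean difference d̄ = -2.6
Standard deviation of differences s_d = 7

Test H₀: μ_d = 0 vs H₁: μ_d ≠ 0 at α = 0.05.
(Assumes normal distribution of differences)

df = n - 1 = 14
SE = s_d/√n = 7/√15 = 1.8074
t = d̄/SE = -2.6/1.8074 = -1.4385
Critical value: t_{0.025,14} = ±2.145
p-value ≈ 0.1723
Decision: fail to reject H₀

Answer: t = -1.4385, fail to reject H₀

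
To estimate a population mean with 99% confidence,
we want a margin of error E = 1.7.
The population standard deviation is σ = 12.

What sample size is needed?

z_0.005 = 2.576
n = (z×σ/E)² = (2.576×12/1.7)²
n = 330.6407
Round up: n = 331

Answer: n = 331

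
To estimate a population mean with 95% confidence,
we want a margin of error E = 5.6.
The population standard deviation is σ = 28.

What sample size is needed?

z_0.025 = 1.960
n = (z×σ/E)² = (1.960×28/5.6)²
n = 96.0400
Round up: n = 97

Answer: n = 97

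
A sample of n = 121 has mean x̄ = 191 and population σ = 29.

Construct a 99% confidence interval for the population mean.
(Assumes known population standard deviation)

Answer: (184.2086, 197.7914)

Derivation:
Confidence level: 99%, α = 0.01
z_0.005 = 2.576
SE = σ/√n = 29/√121 = 2.6364
Margin of error = 2.576 × 2.6364 = 6.7914
CI: x̄ ± margin = 191 ± 6.7914
CI: (184.2086, 197.7914)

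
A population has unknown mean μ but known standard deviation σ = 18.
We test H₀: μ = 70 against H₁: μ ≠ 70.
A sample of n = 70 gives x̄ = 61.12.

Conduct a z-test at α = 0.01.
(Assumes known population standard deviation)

Answer: z = -4.1275, reject H₀

Derivation:
Standard error: SE = σ/√n = 18/√70 = 2.1514
z-statistic: z = (x̄ - μ₀)/SE = (61.12 - 70)/2.1514 = -4.1275
Critical value: ±2.576
p-value < 0.0001
Decision: reject H₀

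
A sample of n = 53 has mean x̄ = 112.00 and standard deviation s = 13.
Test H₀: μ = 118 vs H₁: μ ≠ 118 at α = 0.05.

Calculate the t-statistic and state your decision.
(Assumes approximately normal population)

df = n - 1 = 52
SE = s/√n = 13/√53 = 1.7857
t = (x̄ - μ₀)/SE = (112.00 - 118)/1.7857 = -3.3600
Critical value: t_{0.025,52} = ±2.007
p-value ≈ 0.0015
Decision: reject H₀

Answer: t = -3.3600, reject H₀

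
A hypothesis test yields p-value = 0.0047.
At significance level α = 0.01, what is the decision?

Compare p-value to α:
0.0047 < 0.01
Decision: reject H₀

Answer: reject H₀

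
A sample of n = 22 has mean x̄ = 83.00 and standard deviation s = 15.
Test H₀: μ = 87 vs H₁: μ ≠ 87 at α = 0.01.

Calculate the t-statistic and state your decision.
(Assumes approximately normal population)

Answer: t = -1.2508, fail to reject H₀

Derivation:
df = n - 1 = 21
SE = s/√n = 15/√22 = 3.1980
t = (x̄ - μ₀)/SE = (83.00 - 87)/3.1980 = -1.2508
Critical value: t_{0.005,21} = ±2.831
p-value ≈ 0.2248
Decision: fail to reject H₀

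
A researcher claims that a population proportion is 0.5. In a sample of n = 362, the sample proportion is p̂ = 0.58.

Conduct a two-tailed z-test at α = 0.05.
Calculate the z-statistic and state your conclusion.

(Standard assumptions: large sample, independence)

Answer: z = 3.0443, reject H₀

Derivation:
H₀: p = 0.5, H₁: p ≠ 0.5
Standard error: SE = √(p₀(1-p₀)/n) = √(0.5×0.5/362) = 0.026279
z-statistic: z = (p̂ - p₀)/SE = (0.58 - 0.5)/0.026279 = 3.0443
Critical value: z_0.025 = ±1.960
p-value = 0.0023
Decision: reject H₀ at α = 0.05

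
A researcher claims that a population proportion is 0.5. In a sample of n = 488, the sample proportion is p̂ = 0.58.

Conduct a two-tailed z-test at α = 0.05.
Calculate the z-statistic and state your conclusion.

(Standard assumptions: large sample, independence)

Answer: z = 3.5345, reject H₀

Derivation:
H₀: p = 0.5, H₁: p ≠ 0.5
Standard error: SE = √(p₀(1-p₀)/n) = √(0.5×0.5/488) = 0.022634
z-statistic: z = (p̂ - p₀)/SE = (0.58 - 0.5)/0.022634 = 3.5345
Critical value: z_0.025 = ±1.960
p-value = 0.0004
Decision: reject H₀ at α = 0.05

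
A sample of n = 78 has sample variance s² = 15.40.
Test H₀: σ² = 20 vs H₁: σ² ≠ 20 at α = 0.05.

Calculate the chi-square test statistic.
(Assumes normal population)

Answer: χ² = 59.2900, fail to reject H₀

Derivation:
df = n - 1 = 77
χ² = (n-1)s²/σ₀² = 77×15.40/20 = 59.2900
Critical values: χ²_{0.975,77} = 54.623, χ²_{0.025,77} = 103.158
Rejection region: χ² < 54.623 or χ² > 103.158
Decision: fail to reject H₀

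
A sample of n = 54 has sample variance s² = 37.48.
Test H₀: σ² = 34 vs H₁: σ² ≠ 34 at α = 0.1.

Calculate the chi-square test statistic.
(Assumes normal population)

df = n - 1 = 53
χ² = (n-1)s²/σ₀² = 53×37.48/34 = 58.4247
Critical values: χ²_{0.95,53} = 37.276, χ²_{0.05,53} = 70.993
Rejection region: χ² < 37.276 or χ² > 70.993
Decision: fail to reject H₀

Answer: χ² = 58.4247, fail to reject H₀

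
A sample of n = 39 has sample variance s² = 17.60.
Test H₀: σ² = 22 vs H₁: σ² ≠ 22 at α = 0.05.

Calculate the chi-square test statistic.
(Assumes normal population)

Answer: χ² = 30.4000, fail to reject H₀

Derivation:
df = n - 1 = 38
χ² = (n-1)s²/σ₀² = 38×17.60/22 = 30.4000
Critical values: χ²_{0.975,38} = 22.878, χ²_{0.025,38} = 56.896
Rejection region: χ² < 22.878 or χ² > 56.896
Decision: fail to reject H₀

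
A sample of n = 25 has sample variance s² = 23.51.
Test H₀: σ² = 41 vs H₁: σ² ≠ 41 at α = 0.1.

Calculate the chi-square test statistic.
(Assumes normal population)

df = n - 1 = 24
χ² = (n-1)s²/σ₀² = 24×23.51/41 = 13.7620
Critical values: χ²_{0.95,24} = 13.848, χ²_{0.05,24} = 36.415
Rejection region: χ² < 13.848 or χ² > 36.415
Decision: reject H₀

Answer: χ² = 13.7620, reject H₀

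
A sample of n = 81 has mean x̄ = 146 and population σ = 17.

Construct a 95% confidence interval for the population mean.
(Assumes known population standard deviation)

Confidence level: 95%, α = 0.05
z_0.025 = 1.960
SE = σ/√n = 17/√81 = 1.8889
Margin of error = 1.960 × 1.8889 = 3.7022
CI: x̄ ± margin = 146 ± 3.7022
CI: (142.2978, 149.7022)

Answer: (142.2978, 149.7022)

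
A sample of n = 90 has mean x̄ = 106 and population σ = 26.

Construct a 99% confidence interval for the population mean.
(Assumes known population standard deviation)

Confidence level: 99%, α = 0.01
z_0.005 = 2.576
SE = σ/√n = 26/√90 = 2.7406
Margin of error = 2.576 × 2.7406 = 7.0598
CI: x̄ ± margin = 106 ± 7.0598
CI: (98.9402, 113.0598)

Answer: (98.9402, 113.0598)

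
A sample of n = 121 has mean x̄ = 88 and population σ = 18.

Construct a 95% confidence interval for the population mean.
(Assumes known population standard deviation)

Confidence level: 95%, α = 0.05
z_0.025 = 1.960
SE = σ/√n = 18/√121 = 1.6364
Margin of error = 1.960 × 1.6364 = 3.2073
CI: x̄ ± margin = 88 ± 3.2073
CI: (84.7927, 91.2073)

Answer: (84.7927, 91.2073)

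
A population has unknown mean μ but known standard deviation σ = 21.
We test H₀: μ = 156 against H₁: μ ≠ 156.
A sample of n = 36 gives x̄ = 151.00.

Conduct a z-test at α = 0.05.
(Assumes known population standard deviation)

Answer: z = -1.4286, fail to reject H₀

Derivation:
Standard error: SE = σ/√n = 21/√36 = 3.5000
z-statistic: z = (x̄ - μ₀)/SE = (151.00 - 156)/3.5000 = -1.4286
Critical value: ±1.960
p-value = 0.1531
Decision: fail to reject H₀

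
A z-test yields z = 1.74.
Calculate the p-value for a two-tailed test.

For z = 1.74:
p = 2×P(Z > |1.74|) = 2×(1 - Φ(1.74)) = 0.0819

Answer: p-value ≈ 0.0819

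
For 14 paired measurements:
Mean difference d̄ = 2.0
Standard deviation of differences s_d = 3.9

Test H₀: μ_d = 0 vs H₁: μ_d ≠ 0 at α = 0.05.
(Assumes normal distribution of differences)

df = n - 1 = 13
SE = s_d/√n = 3.9/√14 = 1.0423
t = d̄/SE = 2.0/1.0423 = 1.9188
Critical value: t_{0.025,13} = ±2.160
p-value ≈ 0.0772
Decision: fail to reject H₀

Answer: t = 1.9188, fail to reject H₀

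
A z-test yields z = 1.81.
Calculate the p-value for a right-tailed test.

Answer: p-value ≈ 0.0351

Derivation:
For z = 1.81:
p = P(Z > 1.81) = 1 - Φ(1.81) = 0.0351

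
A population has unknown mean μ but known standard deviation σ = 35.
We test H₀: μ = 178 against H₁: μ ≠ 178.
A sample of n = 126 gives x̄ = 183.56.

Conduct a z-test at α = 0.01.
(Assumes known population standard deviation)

Standard error: SE = σ/√n = 35/√126 = 3.1180
z-statistic: z = (x̄ - μ₀)/SE = (183.56 - 178)/3.1180 = 1.7832
Critical value: ±2.576
p-value = 0.0746
Decision: fail to reject H₀

Answer: z = 1.7832, fail to reject H₀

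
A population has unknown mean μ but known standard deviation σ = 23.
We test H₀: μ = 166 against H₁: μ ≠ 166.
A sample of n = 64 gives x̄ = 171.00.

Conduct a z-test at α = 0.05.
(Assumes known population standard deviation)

Standard error: SE = σ/√n = 23/√64 = 2.8750
z-statistic: z = (x̄ - μ₀)/SE = (171.00 - 166)/2.8750 = 1.7391
Critical value: ±1.960
p-value = 0.0820
Decision: fail to reject H₀

Answer: z = 1.7391, fail to reject H₀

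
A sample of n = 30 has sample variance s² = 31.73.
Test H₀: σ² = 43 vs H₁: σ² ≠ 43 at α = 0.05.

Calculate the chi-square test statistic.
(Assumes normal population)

Answer: χ² = 21.3993, fail to reject H₀

Derivation:
df = n - 1 = 29
χ² = (n-1)s²/σ₀² = 29×31.73/43 = 21.3993
Critical values: χ²_{0.975,29} = 16.047, χ²_{0.025,29} = 45.722
Rejection region: χ² < 16.047 or χ² > 45.722
Decision: fail to reject H₀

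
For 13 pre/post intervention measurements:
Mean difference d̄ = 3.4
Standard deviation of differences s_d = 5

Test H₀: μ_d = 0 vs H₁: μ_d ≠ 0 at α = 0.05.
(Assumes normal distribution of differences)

Answer: t = 2.4517, reject H₀

Derivation:
df = n - 1 = 12
SE = s_d/√n = 5/√13 = 1.3868
t = d̄/SE = 3.4/1.3868 = 2.4517
Critical value: t_{0.025,12} = ±2.179
p-value ≈ 0.0305
Decision: reject H₀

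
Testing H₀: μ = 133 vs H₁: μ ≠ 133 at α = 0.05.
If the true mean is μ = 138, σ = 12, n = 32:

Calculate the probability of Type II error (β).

Answer: β ≈ 0.3456

Derivation:
SE = σ/√n = 12/√32 = 2.1213
Critical values: μ₀ ± z_0.025×SE = 133 ± 1.960×2.1213
Acceptance region: (128.8423, 137.1577)
Under H₁ (μ = 138): z_high = (137.1577 - 138)/2.1213 = -0.3971, z_low = (128.8423 - 138)/2.1213 = -4.3170
β = P(not reject | H₁) = Φ(-0.3971) - Φ(-4.3170) ≈ 0.3456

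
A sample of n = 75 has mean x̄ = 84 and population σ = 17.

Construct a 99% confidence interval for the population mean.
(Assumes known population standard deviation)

Confidence level: 99%, α = 0.01
z_0.005 = 2.576
SE = σ/√n = 17/√75 = 1.9630
Margin of error = 2.576 × 1.9630 = 5.0567
CI: x̄ ± margin = 84 ± 5.0567
CI: (78.9433, 89.0567)

Answer: (78.9433, 89.0567)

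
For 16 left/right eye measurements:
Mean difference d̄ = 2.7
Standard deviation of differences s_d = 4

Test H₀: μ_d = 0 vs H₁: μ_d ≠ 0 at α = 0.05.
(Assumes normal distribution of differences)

Answer: t = 2.7000, reject H₀

Derivation:
df = n - 1 = 15
SE = s_d/√n = 4/√16 = 1.0000
t = d̄/SE = 2.7/1.0000 = 2.7000
Critical value: t_{0.025,15} = ±2.131
p-value ≈ 0.0165
Decision: reject H₀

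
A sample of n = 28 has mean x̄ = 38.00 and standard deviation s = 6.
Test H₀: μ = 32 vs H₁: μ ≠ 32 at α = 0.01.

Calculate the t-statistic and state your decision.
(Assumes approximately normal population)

Answer: t = 5.2915, reject H₀

Derivation:
df = n - 1 = 27
SE = s/√n = 6/√28 = 1.1339
t = (x̄ - μ₀)/SE = (38.00 - 32)/1.1339 = 5.2915
Critical value: t_{0.005,27} = ±2.771
p-value < 0.0001
Decision: reject H₀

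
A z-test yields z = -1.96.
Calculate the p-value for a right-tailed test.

For z = -1.96:
p = P(Z > -1.96) = 1 - Φ(-1.96) = 0.9750

Answer: p-value ≈ 0.9750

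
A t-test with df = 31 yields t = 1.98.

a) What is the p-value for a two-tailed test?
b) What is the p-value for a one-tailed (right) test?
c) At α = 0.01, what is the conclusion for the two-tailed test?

Answer: a) 0.0566, b) 0.0283, c) fail to reject H₀

Derivation:
Using t-distribution with df = 31:
a) Two-tailed: p = 2×P(T > 1.98) = 0.0566
b) One-tailed: p = P(T > 1.98) = 0.0283
c) 0.0566 ≥ 0.01, fail to reject H₀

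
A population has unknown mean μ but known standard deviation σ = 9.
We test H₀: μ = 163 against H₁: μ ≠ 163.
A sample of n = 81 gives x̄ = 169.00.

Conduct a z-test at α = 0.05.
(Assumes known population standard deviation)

Standard error: SE = σ/√n = 9/√81 = 1.0000
z-statistic: z = (x̄ - μ₀)/SE = (169.00 - 163)/1.0000 = 6.0000
Critical value: ±1.960
p-value < 0.0001
Decision: reject H₀

Answer: z = 6.0000, reject H₀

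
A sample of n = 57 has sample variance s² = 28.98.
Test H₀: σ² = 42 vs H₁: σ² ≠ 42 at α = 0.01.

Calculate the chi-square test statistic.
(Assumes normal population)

df = n - 1 = 56
χ² = (n-1)s²/σ₀² = 56×28.98/42 = 38.6400
Critical values: χ²_{0.995,56} = 32.490, χ²_{0.005,56} = 86.994
Rejection region: χ² < 32.490 or χ² > 86.994
Decision: fail to reject H₀

Answer: χ² = 38.6400, fail to reject H₀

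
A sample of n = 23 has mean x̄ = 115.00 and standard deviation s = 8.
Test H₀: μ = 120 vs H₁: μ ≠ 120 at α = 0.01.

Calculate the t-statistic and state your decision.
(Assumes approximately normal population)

Answer: t = -2.9974, reject H₀

Derivation:
df = n - 1 = 22
SE = s/√n = 8/√23 = 1.6681
t = (x̄ - μ₀)/SE = (115.00 - 120)/1.6681 = -2.9974
Critical value: t_{0.005,22} = ±2.819
p-value ≈ 0.0066
Decision: reject H₀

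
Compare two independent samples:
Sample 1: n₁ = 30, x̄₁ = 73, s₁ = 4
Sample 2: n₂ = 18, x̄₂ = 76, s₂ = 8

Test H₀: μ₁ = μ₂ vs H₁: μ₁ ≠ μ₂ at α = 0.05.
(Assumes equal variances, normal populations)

Answer: t = -1.7323, fail to reject H₀

Derivation:
Pooled variance: s²_p = [29×4² + 17×8²]/(46) = 33.7391
s_p = 5.8085
SE = s_p×√(1/n₁ + 1/n₂) = 5.8085×√(1/30 + 1/18) = 1.7318
t = (x̄₁ - x̄₂)/SE = (73 - 76)/1.7318 = -1.7323
df = 46, t-critical = ±2.013
Decision: fail to reject H₀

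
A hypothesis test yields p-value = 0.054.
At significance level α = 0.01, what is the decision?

Compare p-value to α:
0.054 ≥ 0.01
Decision: fail to reject H₀

Answer: fail to reject H₀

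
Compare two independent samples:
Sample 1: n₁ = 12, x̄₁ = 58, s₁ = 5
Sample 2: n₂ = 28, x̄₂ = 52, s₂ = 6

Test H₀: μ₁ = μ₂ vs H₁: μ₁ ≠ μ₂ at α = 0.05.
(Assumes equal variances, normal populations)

Pooled variance: s²_p = [11×5² + 27×6²]/(38) = 32.8158
s_p = 5.7285
SE = s_p×√(1/n₁ + 1/n₂) = 5.7285×√(1/12 + 1/28) = 1.9765
t = (x̄₁ - x̄₂)/SE = (58 - 52)/1.9765 = 3.0357
df = 38, t-critical = ±2.024
Decision: reject H₀

Answer: t = 3.0357, reject H₀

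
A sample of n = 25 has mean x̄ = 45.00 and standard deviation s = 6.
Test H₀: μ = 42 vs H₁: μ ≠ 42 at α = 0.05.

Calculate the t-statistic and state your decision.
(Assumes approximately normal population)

df = n - 1 = 24
SE = s/√n = 6/√25 = 1.2000
t = (x̄ - μ₀)/SE = (45.00 - 42)/1.2000 = 2.5000
Critical value: t_{0.025,24} = ±2.064
p-value ≈ 0.0197
Decision: reject H₀

Answer: t = 2.5000, reject H₀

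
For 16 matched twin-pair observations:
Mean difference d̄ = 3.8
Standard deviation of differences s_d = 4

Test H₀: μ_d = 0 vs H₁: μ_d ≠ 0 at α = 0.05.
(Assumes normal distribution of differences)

df = n - 1 = 15
SE = s_d/√n = 4/√16 = 1.0000
t = d̄/SE = 3.8/1.0000 = 3.8000
Critical value: t_{0.025,15} = ±2.131
p-value ≈ 0.0017
Decision: reject H₀

Answer: t = 3.8000, reject H₀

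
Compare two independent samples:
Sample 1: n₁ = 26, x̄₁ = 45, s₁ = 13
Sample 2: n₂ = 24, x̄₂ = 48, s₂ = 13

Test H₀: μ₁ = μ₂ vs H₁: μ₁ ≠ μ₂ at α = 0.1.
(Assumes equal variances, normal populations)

Pooled variance: s²_p = [25×13² + 23×13²]/(48) = 169.0000
s_p = 13.0000
SE = s_p×√(1/n₁ + 1/n₂) = 13.0000×√(1/26 + 1/24) = 3.6799
t = (x̄₁ - x̄₂)/SE = (45 - 48)/3.6799 = -0.8152
df = 48, t-critical = ±1.677
Decision: fail to reject H₀

Answer: t = -0.8152, fail to reject H₀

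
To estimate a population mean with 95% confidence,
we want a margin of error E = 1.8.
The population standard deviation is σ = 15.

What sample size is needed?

Answer: n = 267

Derivation:
z_0.025 = 1.960
n = (z×σ/E)² = (1.960×15/1.8)²
n = 266.7778
Round up: n = 267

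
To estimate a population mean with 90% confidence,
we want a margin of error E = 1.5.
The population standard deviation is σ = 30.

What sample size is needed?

Answer: n = 1083

Derivation:
z_0.05 = 1.645
n = (z×σ/E)² = (1.645×30/1.5)²
n = 1082.4100
Round up: n = 1083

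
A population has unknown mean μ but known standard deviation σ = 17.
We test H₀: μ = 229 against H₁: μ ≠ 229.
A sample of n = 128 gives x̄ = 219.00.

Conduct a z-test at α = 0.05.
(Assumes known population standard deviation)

Standard error: SE = σ/√n = 17/√128 = 1.5026
z-statistic: z = (x̄ - μ₀)/SE = (219.00 - 229)/1.5026 = -6.6551
Critical value: ±1.960
p-value < 0.0001
Decision: reject H₀

Answer: z = -6.6551, reject H₀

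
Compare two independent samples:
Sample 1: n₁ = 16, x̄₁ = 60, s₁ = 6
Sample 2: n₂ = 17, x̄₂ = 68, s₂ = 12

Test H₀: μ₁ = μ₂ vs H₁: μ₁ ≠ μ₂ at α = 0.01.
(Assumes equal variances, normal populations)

Answer: t = -2.3979, fail to reject H₀

Derivation:
Pooled variance: s²_p = [15×6² + 16×12²]/(31) = 91.7419
s_p = 9.5782
SE = s_p×√(1/n₁ + 1/n₂) = 9.5782×√(1/16 + 1/17) = 3.3362
t = (x̄₁ - x̄₂)/SE = (60 - 68)/3.3362 = -2.3979
df = 31, t-critical = ±2.744
Decision: fail to reject H₀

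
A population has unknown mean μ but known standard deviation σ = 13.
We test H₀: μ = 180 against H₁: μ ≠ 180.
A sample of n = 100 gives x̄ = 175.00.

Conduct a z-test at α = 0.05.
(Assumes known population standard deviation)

Standard error: SE = σ/√n = 13/√100 = 1.3000
z-statistic: z = (x̄ - μ₀)/SE = (175.00 - 180)/1.3000 = -3.8462
Critical value: ±1.960
p-value = 0.0001
Decision: reject H₀

Answer: z = -3.8462, reject H₀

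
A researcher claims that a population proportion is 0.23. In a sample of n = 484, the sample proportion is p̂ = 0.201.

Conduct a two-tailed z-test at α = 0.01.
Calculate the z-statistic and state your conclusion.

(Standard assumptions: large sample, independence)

Answer: z = -1.5160, fail to reject H₀

Derivation:
H₀: p = 0.23, H₁: p ≠ 0.23
Standard error: SE = √(p₀(1-p₀)/n) = √(0.23×0.77/484) = 0.019129
z-statistic: z = (p̂ - p₀)/SE = (0.201 - 0.23)/0.019129 = -1.5160
Critical value: z_0.005 = ±2.576
p-value = 0.1295
Decision: fail to reject H₀ at α = 0.01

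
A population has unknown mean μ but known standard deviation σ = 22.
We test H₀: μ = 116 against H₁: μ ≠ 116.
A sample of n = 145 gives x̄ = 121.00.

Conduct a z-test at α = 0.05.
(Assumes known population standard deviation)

Answer: z = 2.7367, reject H₀

Derivation:
Standard error: SE = σ/√n = 22/√145 = 1.8270
z-statistic: z = (x̄ - μ₀)/SE = (121.00 - 116)/1.8270 = 2.7367
Critical value: ±1.960
p-value = 0.0062
Decision: reject H₀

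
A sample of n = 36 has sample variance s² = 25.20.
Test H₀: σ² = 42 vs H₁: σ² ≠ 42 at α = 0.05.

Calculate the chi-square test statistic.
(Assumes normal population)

Answer: χ² = 21.0000, fail to reject H₀

Derivation:
df = n - 1 = 35
χ² = (n-1)s²/σ₀² = 35×25.20/42 = 21.0000
Critical values: χ²_{0.975,35} = 20.569, χ²_{0.025,35} = 53.203
Rejection region: χ² < 20.569 or χ² > 53.203
Decision: fail to reject H₀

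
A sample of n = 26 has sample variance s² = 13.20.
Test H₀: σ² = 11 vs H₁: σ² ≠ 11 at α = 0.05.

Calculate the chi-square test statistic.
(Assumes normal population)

Answer: χ² = 30.0000, fail to reject H₀

Derivation:
df = n - 1 = 25
χ² = (n-1)s²/σ₀² = 25×13.20/11 = 30.0000
Critical values: χ²_{0.975,25} = 13.120, χ²_{0.025,25} = 40.646
Rejection region: χ² < 13.120 or χ² > 40.646
Decision: fail to reject H₀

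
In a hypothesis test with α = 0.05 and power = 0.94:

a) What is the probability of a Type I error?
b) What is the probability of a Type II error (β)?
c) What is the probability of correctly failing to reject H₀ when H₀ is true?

a) Type I error probability = α = 0.05
b) Power = P(reject H₀ | H₁ true) = 1 - β = 0.94, so Type II error probability = β = 1 - Power = 0.06
c) P(fail to reject H₀ | H₀ true) = 1 - α = 0.95

Answer: a) 0.05, b) 0.06, c) 0.95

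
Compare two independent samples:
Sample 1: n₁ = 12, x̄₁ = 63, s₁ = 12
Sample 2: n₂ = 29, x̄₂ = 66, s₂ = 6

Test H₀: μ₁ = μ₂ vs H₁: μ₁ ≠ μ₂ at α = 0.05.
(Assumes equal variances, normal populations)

Pooled variance: s²_p = [11×12² + 28×6²]/(39) = 66.4615
s_p = 8.1524
SE = s_p×√(1/n₁ + 1/n₂) = 8.1524×√(1/12 + 1/29) = 2.7983
t = (x̄₁ - x̄₂)/SE = (63 - 66)/2.7983 = -1.0721
df = 39, t-critical = ±2.023
Decision: fail to reject H₀

Answer: t = -1.0721, fail to reject H₀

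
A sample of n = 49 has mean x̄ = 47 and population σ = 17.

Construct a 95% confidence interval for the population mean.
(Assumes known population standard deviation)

Confidence level: 95%, α = 0.05
z_0.025 = 1.960
SE = σ/√n = 17/√49 = 2.4286
Margin of error = 1.960 × 2.4286 = 4.7601
CI: x̄ ± margin = 47 ± 4.7601
CI: (42.2399, 51.7601)

Answer: (42.2399, 51.7601)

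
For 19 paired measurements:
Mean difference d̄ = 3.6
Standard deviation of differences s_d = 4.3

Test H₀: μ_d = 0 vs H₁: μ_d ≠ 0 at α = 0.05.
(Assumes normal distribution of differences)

Answer: t = 3.6493, reject H₀

Derivation:
df = n - 1 = 18
SE = s_d/√n = 4.3/√19 = 0.9865
t = d̄/SE = 3.6/0.9865 = 3.6493
Critical value: t_{0.025,18} = ±2.101
p-value ≈ 0.0018
Decision: reject H₀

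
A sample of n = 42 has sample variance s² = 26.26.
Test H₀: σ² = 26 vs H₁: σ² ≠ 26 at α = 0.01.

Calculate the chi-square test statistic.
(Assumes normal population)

df = n - 1 = 41
χ² = (n-1)s²/σ₀² = 41×26.26/26 = 41.4100
Critical values: χ²_{0.995,41} = 21.421, χ²_{0.005,41} = 68.053
Rejection region: χ² < 21.421 or χ² > 68.053
Decision: fail to reject H₀

Answer: χ² = 41.4100, fail to reject H₀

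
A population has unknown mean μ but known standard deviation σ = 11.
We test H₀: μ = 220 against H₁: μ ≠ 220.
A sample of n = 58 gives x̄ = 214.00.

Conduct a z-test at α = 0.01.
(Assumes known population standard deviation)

Standard error: SE = σ/√n = 11/√58 = 1.4444
z-statistic: z = (x̄ - μ₀)/SE = (214.00 - 220)/1.4444 = -4.1540
Critical value: ±2.576
p-value < 0.0001
Decision: reject H₀

Answer: z = -4.1540, reject H₀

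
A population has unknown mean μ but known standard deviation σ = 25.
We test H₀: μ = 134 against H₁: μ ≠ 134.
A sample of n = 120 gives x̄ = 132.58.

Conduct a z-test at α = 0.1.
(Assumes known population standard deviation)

Standard error: SE = σ/√n = 25/√120 = 2.2822
z-statistic: z = (x̄ - μ₀)/SE = (132.58 - 134)/2.2822 = -0.6222
Critical value: ±1.645
p-value = 0.5338
Decision: fail to reject H₀

Answer: z = -0.6222, fail to reject H₀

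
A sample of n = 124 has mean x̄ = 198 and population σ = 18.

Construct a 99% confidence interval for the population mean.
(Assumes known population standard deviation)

Confidence level: 99%, α = 0.01
z_0.005 = 2.576
SE = σ/√n = 18/√124 = 1.6164
Margin of error = 2.576 × 1.6164 = 4.1638
CI: x̄ ± margin = 198 ± 4.1638
CI: (193.8362, 202.1638)

Answer: (193.8362, 202.1638)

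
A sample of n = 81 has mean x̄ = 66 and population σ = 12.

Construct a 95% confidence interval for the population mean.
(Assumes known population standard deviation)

Answer: (63.3867, 68.6133)

Derivation:
Confidence level: 95%, α = 0.05
z_0.025 = 1.960
SE = σ/√n = 12/√81 = 1.3333
Margin of error = 1.960 × 1.3333 = 2.6133
CI: x̄ ± margin = 66 ± 2.6133
CI: (63.3867, 68.6133)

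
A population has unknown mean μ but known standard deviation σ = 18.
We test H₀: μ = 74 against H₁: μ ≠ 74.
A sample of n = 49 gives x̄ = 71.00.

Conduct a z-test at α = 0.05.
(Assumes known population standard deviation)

Answer: z = -1.1667, fail to reject H₀

Derivation:
Standard error: SE = σ/√n = 18/√49 = 2.5714
z-statistic: z = (x̄ - μ₀)/SE = (71.00 - 74)/2.5714 = -1.1667
Critical value: ±1.960
p-value = 0.2433
Decision: fail to reject H₀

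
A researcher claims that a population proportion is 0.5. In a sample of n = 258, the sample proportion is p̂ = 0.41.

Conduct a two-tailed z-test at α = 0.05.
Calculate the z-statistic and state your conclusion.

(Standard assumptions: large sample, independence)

Answer: z = -2.8912, reject H₀

Derivation:
H₀: p = 0.5, H₁: p ≠ 0.5
Standard error: SE = √(p₀(1-p₀)/n) = √(0.5×0.5/258) = 0.031129
z-statistic: z = (p̂ - p₀)/SE = (0.41 - 0.5)/0.031129 = -2.8912
Critical value: z_0.025 = ±1.960
p-value = 0.0038
Decision: reject H₀ at α = 0.05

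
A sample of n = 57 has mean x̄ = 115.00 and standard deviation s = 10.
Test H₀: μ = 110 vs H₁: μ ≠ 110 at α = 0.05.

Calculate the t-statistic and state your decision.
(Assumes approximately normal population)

Answer: t = 3.7750, reject H₀

Derivation:
df = n - 1 = 56
SE = s/√n = 10/√57 = 1.3245
t = (x̄ - μ₀)/SE = (115.00 - 110)/1.3245 = 3.7750
Critical value: t_{0.025,56} = ±2.003
p-value ≈ 0.0004
Decision: reject H₀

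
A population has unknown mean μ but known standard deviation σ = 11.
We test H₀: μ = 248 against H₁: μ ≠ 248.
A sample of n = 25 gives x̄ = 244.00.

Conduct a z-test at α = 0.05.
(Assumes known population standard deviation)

Standard error: SE = σ/√n = 11/√25 = 2.2000
z-statistic: z = (x̄ - μ₀)/SE = (244.00 - 248)/2.2000 = -1.8182
Critical value: ±1.960
p-value = 0.0690
Decision: fail to reject H₀

Answer: z = -1.8182, fail to reject H₀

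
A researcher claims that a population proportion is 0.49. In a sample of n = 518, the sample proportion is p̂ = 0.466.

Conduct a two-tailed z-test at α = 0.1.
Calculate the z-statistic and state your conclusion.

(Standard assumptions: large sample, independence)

H₀: p = 0.49, H₁: p ≠ 0.49
Standard error: SE = √(p₀(1-p₀)/n) = √(0.49×0.51/518) = 0.021964
z-statistic: z = (p̂ - p₀)/SE = (0.466 - 0.49)/0.021964 = -1.0927
Critical value: z_0.05 = ±1.645
p-value = 0.2745
Decision: fail to reject H₀ at α = 0.1

Answer: z = -1.0927, fail to reject H₀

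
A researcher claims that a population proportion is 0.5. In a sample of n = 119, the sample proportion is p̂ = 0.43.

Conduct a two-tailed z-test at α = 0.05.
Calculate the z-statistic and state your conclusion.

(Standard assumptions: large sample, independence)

Answer: z = -1.5272, fail to reject H₀

Derivation:
H₀: p = 0.5, H₁: p ≠ 0.5
Standard error: SE = √(p₀(1-p₀)/n) = √(0.5×0.5/119) = 0.045835
z-statistic: z = (p̂ - p₀)/SE = (0.43 - 0.5)/0.045835 = -1.5272
Critical value: z_0.025 = ±1.960
p-value = 0.1267
Decision: fail to reject H₀ at α = 0.05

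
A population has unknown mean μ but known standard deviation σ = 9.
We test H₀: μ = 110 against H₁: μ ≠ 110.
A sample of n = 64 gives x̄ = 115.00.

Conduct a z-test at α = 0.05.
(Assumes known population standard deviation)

Standard error: SE = σ/√n = 9/√64 = 1.1250
z-statistic: z = (x̄ - μ₀)/SE = (115.00 - 110)/1.1250 = 4.4444
Critical value: ±1.960
p-value < 0.0001
Decision: reject H₀

Answer: z = 4.4444, reject H₀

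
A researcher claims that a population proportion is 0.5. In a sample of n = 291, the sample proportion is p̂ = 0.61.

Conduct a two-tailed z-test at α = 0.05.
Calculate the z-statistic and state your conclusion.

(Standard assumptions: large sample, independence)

Answer: z = 3.7529, reject H₀

Derivation:
H₀: p = 0.5, H₁: p ≠ 0.5
Standard error: SE = √(p₀(1-p₀)/n) = √(0.5×0.5/291) = 0.029311
z-statistic: z = (p̂ - p₀)/SE = (0.61 - 0.5)/0.029311 = 3.7529
Critical value: z_0.025 = ±1.960
p-value = 0.0002
Decision: reject H₀ at α = 0.05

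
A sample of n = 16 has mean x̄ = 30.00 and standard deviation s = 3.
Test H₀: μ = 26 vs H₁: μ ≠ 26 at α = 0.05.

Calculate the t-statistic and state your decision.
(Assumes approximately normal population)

df = n - 1 = 15
SE = s/√n = 3/√16 = 0.7500
t = (x̄ - μ₀)/SE = (30.00 - 26)/0.7500 = 5.3333
Critical value: t_{0.025,15} = ±2.131
p-value ≈ 0.0001
Decision: reject H₀

Answer: t = 5.3333, reject H₀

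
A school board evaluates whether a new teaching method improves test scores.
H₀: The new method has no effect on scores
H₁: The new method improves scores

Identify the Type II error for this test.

Type I error (α): Rejecting H₀ when H₀ is true
Type II error (β): Failing to reject H₀ when H₁ is true

Answer: Failing to adopt an effective teaching method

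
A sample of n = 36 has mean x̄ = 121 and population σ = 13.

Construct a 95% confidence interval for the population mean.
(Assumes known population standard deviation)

Answer: (116.7533, 125.2467)

Derivation:
Confidence level: 95%, α = 0.05
z_0.025 = 1.960
SE = σ/√n = 13/√36 = 2.1667
Margin of error = 1.960 × 2.1667 = 4.2467
CI: x̄ ± margin = 121 ± 4.2467
CI: (116.7533, 125.2467)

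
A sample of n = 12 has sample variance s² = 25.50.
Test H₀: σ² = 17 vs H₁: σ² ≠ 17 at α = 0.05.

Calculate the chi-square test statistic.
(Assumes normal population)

df = n - 1 = 11
χ² = (n-1)s²/σ₀² = 11×25.50/17 = 16.5000
Critical values: χ²_{0.975,11} = 3.816, χ²_{0.025,11} = 21.920
Rejection region: χ² < 3.816 or χ² > 21.920
Decision: fail to reject H₀

Answer: χ² = 16.5000, fail to reject H₀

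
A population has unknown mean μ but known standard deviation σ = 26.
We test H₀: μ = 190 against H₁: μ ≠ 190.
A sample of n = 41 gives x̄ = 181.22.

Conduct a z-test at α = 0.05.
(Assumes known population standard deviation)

Standard error: SE = σ/√n = 26/√41 = 4.0605
z-statistic: z = (x̄ - μ₀)/SE = (181.22 - 190)/4.0605 = -2.1623
Critical value: ±1.960
p-value = 0.0306
Decision: reject H₀

Answer: z = -2.1623, reject H₀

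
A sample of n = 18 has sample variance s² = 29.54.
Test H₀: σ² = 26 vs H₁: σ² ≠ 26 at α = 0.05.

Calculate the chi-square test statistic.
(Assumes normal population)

df = n - 1 = 17
χ² = (n-1)s²/σ₀² = 17×29.54/26 = 19.3146
Critical values: χ²_{0.975,17} = 7.564, χ²_{0.025,17} = 30.191
Rejection region: χ² < 7.564 or χ² > 30.191
Decision: fail to reject H₀

Answer: χ² = 19.3146, fail to reject H₀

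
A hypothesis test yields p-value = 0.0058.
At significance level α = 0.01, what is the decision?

Answer: reject H₀

Derivation:
Compare p-value to α:
0.0058 < 0.01
Decision: reject H₀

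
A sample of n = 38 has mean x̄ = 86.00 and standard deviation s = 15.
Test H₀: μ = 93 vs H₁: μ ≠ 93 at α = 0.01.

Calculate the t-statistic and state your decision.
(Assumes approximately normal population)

df = n - 1 = 37
SE = s/√n = 15/√38 = 2.4333
t = (x̄ - μ₀)/SE = (86.00 - 93)/2.4333 = -2.8768
Critical value: t_{0.005,37} = ±2.715
p-value ≈ 0.0066
Decision: reject H₀

Answer: t = -2.8768, reject H₀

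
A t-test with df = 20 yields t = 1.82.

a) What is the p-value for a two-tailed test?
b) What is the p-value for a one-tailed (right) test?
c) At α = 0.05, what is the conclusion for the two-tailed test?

Using t-distribution with df = 20:
a) Two-tailed: p = 2×P(T > 1.82) = 0.0838
b) One-tailed: p = P(T > 1.82) = 0.0419
c) 0.0838 ≥ 0.05, fail to reject H₀

Answer: a) 0.0838, b) 0.0419, c) fail to reject H₀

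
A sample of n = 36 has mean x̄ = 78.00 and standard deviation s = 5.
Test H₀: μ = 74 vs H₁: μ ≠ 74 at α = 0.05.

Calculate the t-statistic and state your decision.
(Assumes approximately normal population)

Answer: t = 4.8002, reject H₀

Derivation:
df = n - 1 = 35
SE = s/√n = 5/√36 = 0.8333
t = (x̄ - μ₀)/SE = (78.00 - 74)/0.8333 = 4.8002
Critical value: t_{0.025,35} = ±2.030
p-value < 0.0001
Decision: reject H₀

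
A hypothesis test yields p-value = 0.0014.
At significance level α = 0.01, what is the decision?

Answer: reject H₀

Derivation:
Compare p-value to α:
0.0014 < 0.01
Decision: reject H₀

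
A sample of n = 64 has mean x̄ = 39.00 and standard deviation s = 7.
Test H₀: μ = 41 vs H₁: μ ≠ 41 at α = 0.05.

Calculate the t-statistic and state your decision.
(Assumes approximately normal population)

df = n - 1 = 63
SE = s/√n = 7/√64 = 0.8750
t = (x̄ - μ₀)/SE = (39.00 - 41)/0.8750 = -2.2857
Critical value: t_{0.025,63} = ±1.998
p-value ≈ 0.0256
Decision: reject H₀

Answer: t = -2.2857, reject H₀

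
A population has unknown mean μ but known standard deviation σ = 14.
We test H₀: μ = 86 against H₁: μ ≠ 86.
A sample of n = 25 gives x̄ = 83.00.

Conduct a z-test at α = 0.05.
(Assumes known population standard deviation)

Standard error: SE = σ/√n = 14/√25 = 2.8000
z-statistic: z = (x̄ - μ₀)/SE = (83.00 - 86)/2.8000 = -1.0714
Critical value: ±1.960
p-value = 0.2840
Decision: fail to reject H₀

Answer: z = -1.0714, fail to reject H₀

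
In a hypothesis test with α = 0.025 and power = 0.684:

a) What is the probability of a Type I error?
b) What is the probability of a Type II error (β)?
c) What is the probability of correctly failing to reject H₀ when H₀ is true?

a) Type I error probability = α = 0.025
b) Power = P(reject H₀ | H₁ true) = 1 - β = 0.684, so Type II error probability = β = 1 - Power = 0.316
c) P(fail to reject H₀ | H₀ true) = 1 - α = 0.975

Answer: a) 0.025, b) 0.316, c) 0.975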